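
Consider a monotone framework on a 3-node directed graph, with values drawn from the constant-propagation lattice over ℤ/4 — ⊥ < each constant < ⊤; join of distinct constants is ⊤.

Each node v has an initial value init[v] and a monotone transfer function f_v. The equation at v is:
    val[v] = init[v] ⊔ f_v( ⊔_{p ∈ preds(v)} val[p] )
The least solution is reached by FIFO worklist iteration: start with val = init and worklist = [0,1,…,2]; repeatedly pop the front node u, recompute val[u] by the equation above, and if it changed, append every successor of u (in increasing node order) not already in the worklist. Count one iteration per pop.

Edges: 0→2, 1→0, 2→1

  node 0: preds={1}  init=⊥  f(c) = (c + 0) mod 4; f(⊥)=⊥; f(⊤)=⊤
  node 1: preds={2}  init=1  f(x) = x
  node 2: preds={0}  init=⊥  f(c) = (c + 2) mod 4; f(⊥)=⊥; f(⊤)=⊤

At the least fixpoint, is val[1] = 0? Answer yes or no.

Trace (7 dequeues):
  [1] u=0 | in 1 | out 1 | prev ⊥ | push {}
  [2] u=1 | in ⊥ | out 1 | ==
  [3] u=2 | in 1 | out 3 | prev ⊥ | push {1}
  [4] u=1 | in 3 | out ⊤ | prev 1 | push {0}
  [5] u=0 | in ⊤ | out ⊤ | prev 1 | push {2}
  [6] u=2 | in ⊤ | out ⊤ | prev 3 | push {1}
  [7] u=1 | in ⊤ | out ⊤ | ==

Converged values:
  [0] ⊤
  [1] ⊤
  [2] ⊤

no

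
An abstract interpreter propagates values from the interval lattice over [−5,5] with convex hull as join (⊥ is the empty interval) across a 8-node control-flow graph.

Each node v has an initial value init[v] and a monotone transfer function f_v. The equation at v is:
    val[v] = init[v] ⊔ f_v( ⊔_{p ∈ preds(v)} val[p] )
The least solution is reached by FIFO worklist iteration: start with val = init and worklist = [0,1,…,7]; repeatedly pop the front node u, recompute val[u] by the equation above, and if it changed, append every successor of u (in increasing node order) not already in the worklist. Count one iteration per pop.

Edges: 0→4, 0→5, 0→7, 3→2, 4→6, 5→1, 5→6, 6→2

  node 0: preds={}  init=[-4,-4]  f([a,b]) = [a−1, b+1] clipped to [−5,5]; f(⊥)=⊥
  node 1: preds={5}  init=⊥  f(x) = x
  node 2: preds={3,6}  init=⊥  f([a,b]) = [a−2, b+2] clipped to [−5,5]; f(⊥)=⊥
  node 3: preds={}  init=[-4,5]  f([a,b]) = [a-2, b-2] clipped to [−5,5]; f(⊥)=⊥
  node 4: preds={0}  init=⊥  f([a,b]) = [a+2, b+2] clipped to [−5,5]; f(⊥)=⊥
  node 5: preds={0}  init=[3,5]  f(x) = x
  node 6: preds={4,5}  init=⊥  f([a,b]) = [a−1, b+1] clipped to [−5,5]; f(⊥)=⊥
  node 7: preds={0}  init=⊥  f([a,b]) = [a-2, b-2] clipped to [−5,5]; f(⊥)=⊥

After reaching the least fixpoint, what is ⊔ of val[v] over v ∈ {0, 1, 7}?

Worklist (10 pops):
  #1 pop 0: in=⊥ → [-4,-4] (no change)
  #2 pop 1: in=[3,5] → [3,5] (was ⊥); enqueue []
  #3 pop 2: in=[-4,5] → [-5,5] (was ⊥); enqueue []
  #4 pop 3: in=⊥ → [-4,5] (no change)
  #5 pop 4: in=[-4,-4] → [-2,-2] (was ⊥); enqueue []
  #6 pop 5: in=[-4,-4] → [-4,5] (was [3,5]); enqueue [1]
  #7 pop 6: in=[-4,5] → [-5,5] (was ⊥); enqueue [2]
  #8 pop 7: in=[-4,-4] → [-5,-5] (was ⊥); enqueue []
  #9 pop 1: in=[-4,5] → [-4,5] (was [3,5]); enqueue []
  #10 pop 2: in=[-5,5] → [-5,5] (no change)

Fixpoint:
  val[0] = [-4,-4]
  val[1] = [-4,5]
  val[2] = [-5,5]
  val[3] = [-4,5]
  val[4] = [-2,-2]
  val[5] = [-4,5]
  val[6] = [-5,5]
  val[7] = [-5,-5]

[-5,5]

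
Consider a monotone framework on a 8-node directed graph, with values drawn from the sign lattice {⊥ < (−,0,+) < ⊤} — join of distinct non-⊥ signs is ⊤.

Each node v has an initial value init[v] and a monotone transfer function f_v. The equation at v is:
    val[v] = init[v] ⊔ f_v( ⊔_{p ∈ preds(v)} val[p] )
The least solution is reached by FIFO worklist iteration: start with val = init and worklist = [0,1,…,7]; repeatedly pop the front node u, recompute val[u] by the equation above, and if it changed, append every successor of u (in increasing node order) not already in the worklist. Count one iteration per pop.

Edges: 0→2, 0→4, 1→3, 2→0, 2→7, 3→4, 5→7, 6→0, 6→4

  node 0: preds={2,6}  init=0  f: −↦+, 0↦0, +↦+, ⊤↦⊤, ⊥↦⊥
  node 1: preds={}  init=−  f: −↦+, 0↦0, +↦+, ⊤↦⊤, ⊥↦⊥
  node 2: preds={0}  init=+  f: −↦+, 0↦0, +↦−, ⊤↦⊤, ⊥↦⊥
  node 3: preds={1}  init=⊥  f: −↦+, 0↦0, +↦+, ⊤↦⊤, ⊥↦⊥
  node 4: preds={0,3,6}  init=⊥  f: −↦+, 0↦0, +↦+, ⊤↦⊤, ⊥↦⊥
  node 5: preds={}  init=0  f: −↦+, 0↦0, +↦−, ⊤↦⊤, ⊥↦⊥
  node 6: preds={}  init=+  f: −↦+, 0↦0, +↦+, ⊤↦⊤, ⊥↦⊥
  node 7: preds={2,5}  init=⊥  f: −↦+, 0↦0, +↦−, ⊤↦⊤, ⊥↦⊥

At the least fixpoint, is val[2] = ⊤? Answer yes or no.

Iteration log — 9 steps:
  step 1. node 0  ⊔preds=+  new=⊤  old=0  +wl: 
  step 2. node 1  ⊔preds=⊥  new=−  stable
  step 3. node 2  ⊔preds=⊤  new=⊤  old=+  +wl: 0
  step 4. node 3  ⊔preds=−  new=+  old=⊥  +wl: 
  step 5. node 4  ⊔preds=⊤  new=⊤  old=⊥  +wl: 
  step 6. node 5  ⊔preds=⊥  new=0  stable
  step 7. node 6  ⊔preds=⊥  new=+  stable
  step 8. node 7  ⊔preds=⊤  new=⊤  old=⊥  +wl: 
  step 9. node 0  ⊔preds=⊤  new=⊤  stable

Least fixpoint reached:
  node 0: ⊤
  node 1: −
  node 2: ⊤
  node 3: +
  node 4: ⊤
  node 5: 0
  node 6: +
  node 7: ⊤

yes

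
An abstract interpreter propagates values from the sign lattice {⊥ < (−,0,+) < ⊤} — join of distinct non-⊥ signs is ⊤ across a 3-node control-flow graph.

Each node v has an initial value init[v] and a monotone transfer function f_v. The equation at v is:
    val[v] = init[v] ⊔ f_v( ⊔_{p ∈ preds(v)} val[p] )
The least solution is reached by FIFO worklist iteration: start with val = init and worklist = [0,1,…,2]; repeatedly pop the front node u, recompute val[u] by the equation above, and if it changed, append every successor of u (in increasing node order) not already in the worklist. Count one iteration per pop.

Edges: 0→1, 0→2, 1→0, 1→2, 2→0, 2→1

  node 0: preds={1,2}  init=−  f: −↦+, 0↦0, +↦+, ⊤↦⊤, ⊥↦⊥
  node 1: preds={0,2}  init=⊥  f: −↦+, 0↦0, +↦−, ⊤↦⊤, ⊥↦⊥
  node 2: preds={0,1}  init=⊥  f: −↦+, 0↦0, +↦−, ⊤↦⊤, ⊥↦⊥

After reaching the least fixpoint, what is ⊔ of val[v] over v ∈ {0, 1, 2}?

⊤

Iteration log — 7 steps:
  step 1. node 0  ⊔preds=⊥  new=−  stable
  step 2. node 1  ⊔preds=−  new=+  old=⊥  +wl: 0
  step 3. node 2  ⊔preds=⊤  new=⊤  old=⊥  +wl: 1
  step 4. node 0  ⊔preds=⊤  new=⊤  old=−  +wl: 2
  step 5. node 1  ⊔preds=⊤  new=⊤  old=+  +wl: 0
  step 6. node 2  ⊔preds=⊤  new=⊤  stable
  step 7. node 0  ⊔preds=⊤  new=⊤  stable

Least fixpoint reached:
  node 0: ⊤
  node 1: ⊤
  node 2: ⊤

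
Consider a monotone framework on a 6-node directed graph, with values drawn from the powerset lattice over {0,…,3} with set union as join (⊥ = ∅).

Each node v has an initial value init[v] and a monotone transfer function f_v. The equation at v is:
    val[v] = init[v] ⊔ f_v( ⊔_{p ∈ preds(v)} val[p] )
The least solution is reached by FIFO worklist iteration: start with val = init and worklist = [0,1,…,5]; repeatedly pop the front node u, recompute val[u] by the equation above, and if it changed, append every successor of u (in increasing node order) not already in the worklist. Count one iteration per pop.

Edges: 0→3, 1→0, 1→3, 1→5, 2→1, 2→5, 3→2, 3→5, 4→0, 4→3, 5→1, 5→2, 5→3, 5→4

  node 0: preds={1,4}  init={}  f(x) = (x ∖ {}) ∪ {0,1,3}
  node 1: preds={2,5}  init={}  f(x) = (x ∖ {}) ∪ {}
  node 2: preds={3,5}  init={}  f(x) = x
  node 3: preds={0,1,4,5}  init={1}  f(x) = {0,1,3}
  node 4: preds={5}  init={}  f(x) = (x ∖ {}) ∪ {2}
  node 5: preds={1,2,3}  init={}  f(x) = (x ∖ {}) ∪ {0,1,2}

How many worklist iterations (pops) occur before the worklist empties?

Worklist (15 pops):
  #1 pop 0: in={} → {0,1,3} (was {}); enqueue []
  #2 pop 1: in={} → {} (no change)
  #3 pop 2: in={1} → {1} (was {}); enqueue [1]
  #4 pop 3: in={0,1,3} → {0,1,3} (was {1}); enqueue [2]
  #5 pop 4: in={} → {2} (was {}); enqueue [0,3]
  #6 pop 5: in={0,1,3} → {0,1,2,3} (was {}); enqueue [4]
  #7 pop 1: in={0,1,2,3} → {0,1,2,3} (was {}); enqueue [5]
  #8 pop 2: in={0,1,2,3} → {0,1,2,3} (was {1}); enqueue [1]
  #9 pop 0: in={0,1,2,3} → {0,1,2,3} (was {0,1,3}); enqueue []
  #10 pop 3: in={0,1,2,3} → {0,1,3} (no change)
  #11 pop 4: in={0,1,2,3} → {0,1,2,3} (was {2}); enqueue [0,3]
  #12 pop 5: in={0,1,2,3} → {0,1,2,3} (no change)
  #13 pop 1: in={0,1,2,3} → {0,1,2,3} (no change)
  #14 pop 0: in={0,1,2,3} → {0,1,2,3} (no change)
  #15 pop 3: in={0,1,2,3} → {0,1,3} (no change)

Fixpoint:
  val[0] = {0,1,2,3}
  val[1] = {0,1,2,3}
  val[2] = {0,1,2,3}
  val[3] = {0,1,3}
  val[4] = {0,1,2,3}
  val[5] = {0,1,2,3}

15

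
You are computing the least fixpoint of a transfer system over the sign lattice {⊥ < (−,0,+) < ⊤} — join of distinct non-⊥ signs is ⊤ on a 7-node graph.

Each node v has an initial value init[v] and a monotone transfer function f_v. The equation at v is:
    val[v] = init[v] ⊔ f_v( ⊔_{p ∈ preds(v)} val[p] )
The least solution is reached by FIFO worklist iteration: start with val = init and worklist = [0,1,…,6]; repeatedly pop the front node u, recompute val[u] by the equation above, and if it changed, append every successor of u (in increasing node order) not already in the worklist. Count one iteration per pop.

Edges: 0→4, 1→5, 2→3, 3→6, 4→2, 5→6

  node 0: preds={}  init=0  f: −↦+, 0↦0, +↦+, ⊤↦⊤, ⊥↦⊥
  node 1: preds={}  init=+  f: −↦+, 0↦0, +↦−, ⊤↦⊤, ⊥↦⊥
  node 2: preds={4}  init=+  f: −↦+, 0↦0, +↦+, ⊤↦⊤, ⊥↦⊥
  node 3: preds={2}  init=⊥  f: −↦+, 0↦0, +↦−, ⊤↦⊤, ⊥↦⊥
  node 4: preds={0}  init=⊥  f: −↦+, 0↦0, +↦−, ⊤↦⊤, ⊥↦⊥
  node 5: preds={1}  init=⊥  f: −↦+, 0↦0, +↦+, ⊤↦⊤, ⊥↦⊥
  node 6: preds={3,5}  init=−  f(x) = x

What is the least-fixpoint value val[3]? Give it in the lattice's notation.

Trace (10 dequeues):
  [1] u=0 | in ⊥ | out 0 | ==
  [2] u=1 | in ⊥ | out + | ==
  [3] u=2 | in ⊥ | out + | ==
  [4] u=3 | in + | out − | prev ⊥ | push {}
  [5] u=4 | in 0 | out 0 | prev ⊥ | push {2}
  [6] u=5 | in + | out + | prev ⊥ | push {}
  [7] u=6 | in ⊤ | out ⊤ | prev − | push {}
  [8] u=2 | in 0 | out ⊤ | prev + | push {3}
  [9] u=3 | in ⊤ | out ⊤ | prev − | push {6}
  [10] u=6 | in ⊤ | out ⊤ | ==

Converged values:
  [0] 0
  [1] +
  [2] ⊤
  [3] ⊤
  [4] 0
  [5] +
  [6] ⊤

⊤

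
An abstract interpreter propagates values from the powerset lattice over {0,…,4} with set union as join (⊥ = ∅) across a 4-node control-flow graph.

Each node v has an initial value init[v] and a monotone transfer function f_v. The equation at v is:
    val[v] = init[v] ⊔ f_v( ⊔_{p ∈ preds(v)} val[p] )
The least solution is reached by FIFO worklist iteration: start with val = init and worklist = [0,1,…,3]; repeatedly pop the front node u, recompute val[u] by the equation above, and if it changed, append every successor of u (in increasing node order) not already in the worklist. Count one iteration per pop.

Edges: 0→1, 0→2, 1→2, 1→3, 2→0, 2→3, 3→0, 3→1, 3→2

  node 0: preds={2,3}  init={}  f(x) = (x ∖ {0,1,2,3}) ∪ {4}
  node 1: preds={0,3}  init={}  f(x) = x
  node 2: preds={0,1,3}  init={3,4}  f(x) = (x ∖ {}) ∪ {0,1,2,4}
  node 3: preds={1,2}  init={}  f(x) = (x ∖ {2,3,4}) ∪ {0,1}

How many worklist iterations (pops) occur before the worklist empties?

Worklist (8 pops):
  #1 pop 0: in={3,4} → {4} (was {}); enqueue []
  #2 pop 1: in={4} → {4} (was {}); enqueue []
  #3 pop 2: in={4} → {0,1,2,3,4} (was {3,4}); enqueue [0]
  #4 pop 3: in={0,1,2,3,4} → {0,1} (was {}); enqueue [1,2]
  #5 pop 0: in={0,1,2,3,4} → {4} (no change)
  #6 pop 1: in={0,1,4} → {0,1,4} (was {4}); enqueue [3]
  #7 pop 2: in={0,1,4} → {0,1,2,3,4} (no change)
  #8 pop 3: in={0,1,2,3,4} → {0,1} (no change)

Fixpoint:
  val[0] = {4}
  val[1] = {0,1,4}
  val[2] = {0,1,2,3,4}
  val[3] = {0,1}

8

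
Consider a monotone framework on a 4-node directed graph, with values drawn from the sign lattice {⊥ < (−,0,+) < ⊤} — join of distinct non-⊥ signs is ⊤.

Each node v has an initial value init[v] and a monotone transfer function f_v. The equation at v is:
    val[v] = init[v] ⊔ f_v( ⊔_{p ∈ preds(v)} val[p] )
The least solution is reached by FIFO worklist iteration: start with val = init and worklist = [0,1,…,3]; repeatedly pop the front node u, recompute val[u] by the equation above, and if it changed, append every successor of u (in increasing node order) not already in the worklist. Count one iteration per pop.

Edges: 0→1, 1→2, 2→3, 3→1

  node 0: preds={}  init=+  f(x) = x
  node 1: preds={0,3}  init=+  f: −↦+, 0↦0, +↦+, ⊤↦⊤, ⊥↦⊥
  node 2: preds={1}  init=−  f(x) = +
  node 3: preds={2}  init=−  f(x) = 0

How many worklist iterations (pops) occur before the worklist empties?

5

Worklist (5 pops):
  #1 pop 0: in=⊥ → + (no change)
  #2 pop 1: in=⊤ → ⊤ (was +); enqueue []
  #3 pop 2: in=⊤ → ⊤ (was −); enqueue []
  #4 pop 3: in=⊤ → ⊤ (was −); enqueue [1]
  #5 pop 1: in=⊤ → ⊤ (no change)

Fixpoint:
  val[0] = +
  val[1] = ⊤
  val[2] = ⊤
  val[3] = ⊤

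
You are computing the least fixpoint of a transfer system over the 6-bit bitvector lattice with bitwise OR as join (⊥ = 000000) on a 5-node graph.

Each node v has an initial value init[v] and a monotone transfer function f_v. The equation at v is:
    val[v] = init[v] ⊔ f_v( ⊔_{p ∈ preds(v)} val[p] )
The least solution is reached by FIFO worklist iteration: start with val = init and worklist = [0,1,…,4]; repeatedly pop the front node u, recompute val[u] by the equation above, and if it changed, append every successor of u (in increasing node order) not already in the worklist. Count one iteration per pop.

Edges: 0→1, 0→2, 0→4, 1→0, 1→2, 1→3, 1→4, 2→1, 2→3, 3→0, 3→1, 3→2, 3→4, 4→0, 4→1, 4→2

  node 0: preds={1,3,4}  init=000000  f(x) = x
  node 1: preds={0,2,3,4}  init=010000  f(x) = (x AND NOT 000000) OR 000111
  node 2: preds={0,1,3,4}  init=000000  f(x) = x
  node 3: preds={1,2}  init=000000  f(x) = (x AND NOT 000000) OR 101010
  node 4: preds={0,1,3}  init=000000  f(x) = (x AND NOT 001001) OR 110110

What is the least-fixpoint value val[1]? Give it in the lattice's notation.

111111

Iteration log — 12 steps:
  step 1. node 0  ⊔preds=010000  new=010000  old=000000  +wl: 
  step 2. node 1  ⊔preds=010000  new=010111  old=010000  +wl: 0
  step 3. node 2  ⊔preds=010111  new=010111  old=000000  +wl: 1
  step 4. node 3  ⊔preds=010111  new=111111  old=000000  +wl: 2
  step 5. node 4  ⊔preds=111111  new=110110  old=000000  +wl: 
  step 6. node 0  ⊔preds=111111  new=111111  old=010000  +wl: 4
  step 7. node 1  ⊔preds=111111  new=111111  old=010111  +wl: 0,3
  step 8. node 2  ⊔preds=111111  new=111111  old=010111  +wl: 1
  step 9. node 4  ⊔preds=111111  new=110110  stable
  step 10. node 0  ⊔preds=111111  new=111111  stable
  step 11. node 3  ⊔preds=111111  new=111111  stable
  step 12. node 1  ⊔preds=111111  new=111111  stable

Least fixpoint reached:
  node 0: 111111
  node 1: 111111
  node 2: 111111
  node 3: 111111
  node 4: 110110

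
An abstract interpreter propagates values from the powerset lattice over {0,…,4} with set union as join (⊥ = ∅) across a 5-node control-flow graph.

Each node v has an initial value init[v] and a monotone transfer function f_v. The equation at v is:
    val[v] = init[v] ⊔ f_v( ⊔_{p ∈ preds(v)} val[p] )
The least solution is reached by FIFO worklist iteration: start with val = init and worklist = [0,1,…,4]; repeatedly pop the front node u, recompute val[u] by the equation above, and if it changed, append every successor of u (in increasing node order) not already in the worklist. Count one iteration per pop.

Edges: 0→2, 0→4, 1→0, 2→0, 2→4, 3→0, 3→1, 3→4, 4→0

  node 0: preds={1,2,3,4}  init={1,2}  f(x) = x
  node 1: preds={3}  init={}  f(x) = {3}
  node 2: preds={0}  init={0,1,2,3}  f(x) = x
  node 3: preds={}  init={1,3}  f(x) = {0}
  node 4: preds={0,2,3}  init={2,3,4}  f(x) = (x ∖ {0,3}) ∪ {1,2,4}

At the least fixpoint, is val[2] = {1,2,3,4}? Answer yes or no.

Iteration log — 7 steps:
  step 1. node 0  ⊔preds={0,1,2,3,4}  new={0,1,2,3,4}  old={1,2}  +wl: 
  step 2. node 1  ⊔preds={1,3}  new={3}  old={}  +wl: 0
  step 3. node 2  ⊔preds={0,1,2,3,4}  new={0,1,2,3,4}  old={0,1,2,3}  +wl: 
  step 4. node 3  ⊔preds={}  new={0,1,3}  old={1,3}  +wl: 1
  step 5. node 4  ⊔preds={0,1,2,3,4}  new={1,2,3,4}  old={2,3,4}  +wl: 
  step 6. node 0  ⊔preds={0,1,2,3,4}  new={0,1,2,3,4}  stable
  step 7. node 1  ⊔preds={0,1,3}  new={3}  stable

Least fixpoint reached:
  node 0: {0,1,2,3,4}
  node 1: {3}
  node 2: {0,1,2,3,4}
  node 3: {0,1,3}
  node 4: {1,2,3,4}

no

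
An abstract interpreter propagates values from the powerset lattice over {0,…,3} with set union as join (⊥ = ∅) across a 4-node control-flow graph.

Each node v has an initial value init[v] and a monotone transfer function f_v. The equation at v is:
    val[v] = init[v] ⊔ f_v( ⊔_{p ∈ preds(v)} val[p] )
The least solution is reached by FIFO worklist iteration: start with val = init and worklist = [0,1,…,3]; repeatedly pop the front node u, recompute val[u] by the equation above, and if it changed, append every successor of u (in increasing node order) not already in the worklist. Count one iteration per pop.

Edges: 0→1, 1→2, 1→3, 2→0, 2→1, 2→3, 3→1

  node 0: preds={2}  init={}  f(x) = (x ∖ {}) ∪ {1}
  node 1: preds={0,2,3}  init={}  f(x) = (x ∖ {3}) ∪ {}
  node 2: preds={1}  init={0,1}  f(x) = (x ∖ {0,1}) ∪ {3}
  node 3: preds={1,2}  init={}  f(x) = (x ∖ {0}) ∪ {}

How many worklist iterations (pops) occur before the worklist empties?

Trace (6 dequeues):
  [1] u=0 | in {0,1} | out {0,1} | prev {} | push {}
  [2] u=1 | in {0,1} | out {0,1} | prev {} | push {}
  [3] u=2 | in {0,1} | out {0,1,3} | prev {0,1} | push {0,1}
  [4] u=3 | in {0,1,3} | out {1,3} | prev {} | push {}
  [5] u=0 | in {0,1,3} | out {0,1,3} | prev {0,1} | push {}
  [6] u=1 | in {0,1,3} | out {0,1} | ==

Converged values:
  [0] {0,1,3}
  [1] {0,1}
  [2] {0,1,3}
  [3] {1,3}

6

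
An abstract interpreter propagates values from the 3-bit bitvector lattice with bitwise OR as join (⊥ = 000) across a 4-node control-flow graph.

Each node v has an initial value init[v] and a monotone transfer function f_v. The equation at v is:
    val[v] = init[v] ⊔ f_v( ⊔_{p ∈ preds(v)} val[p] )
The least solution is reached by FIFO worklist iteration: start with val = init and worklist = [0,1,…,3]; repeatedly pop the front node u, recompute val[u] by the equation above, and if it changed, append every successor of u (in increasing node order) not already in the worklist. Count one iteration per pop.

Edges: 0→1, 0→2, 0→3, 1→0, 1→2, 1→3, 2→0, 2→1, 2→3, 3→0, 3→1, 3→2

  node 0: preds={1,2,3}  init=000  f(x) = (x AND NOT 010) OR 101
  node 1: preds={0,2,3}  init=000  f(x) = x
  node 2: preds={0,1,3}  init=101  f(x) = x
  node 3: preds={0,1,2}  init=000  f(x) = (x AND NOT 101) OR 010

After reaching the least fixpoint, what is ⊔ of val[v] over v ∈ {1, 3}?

Worklist (10 pops):
  #1 pop 0: in=101 → 101 (was 000); enqueue []
  #2 pop 1: in=101 → 101 (was 000); enqueue [0]
  #3 pop 2: in=101 → 101 (no change)
  #4 pop 3: in=101 → 010 (was 000); enqueue [1,2]
  #5 pop 0: in=111 → 101 (no change)
  #6 pop 1: in=111 → 111 (was 101); enqueue [0,3]
  #7 pop 2: in=111 → 111 (was 101); enqueue [1]
  #8 pop 0: in=111 → 101 (no change)
  #9 pop 3: in=111 → 010 (no change)
  #10 pop 1: in=111 → 111 (no change)

Fixpoint:
  val[0] = 101
  val[1] = 111
  val[2] = 111
  val[3] = 010

111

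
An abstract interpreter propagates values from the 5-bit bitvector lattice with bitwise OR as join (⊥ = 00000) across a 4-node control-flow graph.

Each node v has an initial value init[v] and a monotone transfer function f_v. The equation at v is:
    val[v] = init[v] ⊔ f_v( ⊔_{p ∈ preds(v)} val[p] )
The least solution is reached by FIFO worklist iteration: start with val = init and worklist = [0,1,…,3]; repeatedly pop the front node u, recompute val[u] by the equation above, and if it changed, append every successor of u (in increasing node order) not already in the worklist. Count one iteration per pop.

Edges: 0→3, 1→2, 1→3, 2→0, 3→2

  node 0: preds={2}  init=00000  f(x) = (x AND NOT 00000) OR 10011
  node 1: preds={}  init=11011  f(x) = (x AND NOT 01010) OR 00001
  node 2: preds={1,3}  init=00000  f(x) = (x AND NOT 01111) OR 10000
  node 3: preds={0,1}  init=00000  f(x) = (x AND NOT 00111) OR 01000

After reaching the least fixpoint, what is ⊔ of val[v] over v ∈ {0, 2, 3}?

11011

Trace (6 dequeues):
  [1] u=0 | in 00000 | out 10011 | prev 00000 | push {}
  [2] u=1 | in 00000 | out 11011 | ==
  [3] u=2 | in 11011 | out 10000 | prev 00000 | push {0}
  [4] u=3 | in 11011 | out 11000 | prev 00000 | push {2}
  [5] u=0 | in 10000 | out 10011 | ==
  [6] u=2 | in 11011 | out 10000 | ==

Converged values:
  [0] 10011
  [1] 11011
  [2] 10000
  [3] 11000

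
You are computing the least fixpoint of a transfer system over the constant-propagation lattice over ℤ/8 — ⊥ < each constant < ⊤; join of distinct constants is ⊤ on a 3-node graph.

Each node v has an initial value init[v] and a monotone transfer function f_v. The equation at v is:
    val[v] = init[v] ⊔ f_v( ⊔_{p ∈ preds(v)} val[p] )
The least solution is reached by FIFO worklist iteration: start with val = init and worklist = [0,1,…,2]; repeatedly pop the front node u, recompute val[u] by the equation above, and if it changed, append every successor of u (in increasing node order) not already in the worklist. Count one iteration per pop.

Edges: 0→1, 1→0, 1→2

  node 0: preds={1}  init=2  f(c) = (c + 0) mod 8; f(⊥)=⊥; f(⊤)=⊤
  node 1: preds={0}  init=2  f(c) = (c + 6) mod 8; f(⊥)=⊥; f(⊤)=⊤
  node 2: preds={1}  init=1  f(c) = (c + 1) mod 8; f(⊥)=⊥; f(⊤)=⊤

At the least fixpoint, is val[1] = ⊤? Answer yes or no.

Trace (5 dequeues):
  [1] u=0 | in 2 | out 2 | ==
  [2] u=1 | in 2 | out ⊤ | prev 2 | push {0}
  [3] u=2 | in ⊤ | out ⊤ | prev 1 | push {}
  [4] u=0 | in ⊤ | out ⊤ | prev 2 | push {1}
  [5] u=1 | in ⊤ | out ⊤ | ==

Converged values:
  [0] ⊤
  [1] ⊤
  [2] ⊤

yes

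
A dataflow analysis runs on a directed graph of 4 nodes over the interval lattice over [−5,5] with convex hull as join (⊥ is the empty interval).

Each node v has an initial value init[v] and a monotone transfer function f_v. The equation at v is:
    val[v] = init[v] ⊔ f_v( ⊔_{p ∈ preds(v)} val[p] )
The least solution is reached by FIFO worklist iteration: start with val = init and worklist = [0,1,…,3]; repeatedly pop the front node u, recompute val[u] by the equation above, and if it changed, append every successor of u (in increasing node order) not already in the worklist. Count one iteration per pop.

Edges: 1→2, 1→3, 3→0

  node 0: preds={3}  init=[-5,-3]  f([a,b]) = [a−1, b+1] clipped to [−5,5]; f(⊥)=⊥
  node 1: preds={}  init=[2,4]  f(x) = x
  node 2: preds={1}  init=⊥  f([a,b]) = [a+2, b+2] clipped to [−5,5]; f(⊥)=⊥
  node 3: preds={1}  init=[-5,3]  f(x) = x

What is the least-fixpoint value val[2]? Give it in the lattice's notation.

[4,5]

Iteration log — 5 steps:
  step 1. node 0  ⊔preds=[-5,3]  new=[-5,4]  old=[-5,-3]  +wl: 
  step 2. node 1  ⊔preds=⊥  new=[2,4]  stable
  step 3. node 2  ⊔preds=[2,4]  new=[4,5]  old=⊥  +wl: 
  step 4. node 3  ⊔preds=[2,4]  new=[-5,4]  old=[-5,3]  +wl: 0
  step 5. node 0  ⊔preds=[-5,4]  new=[-5,5]  old=[-5,4]  +wl: 

Least fixpoint reached:
  node 0: [-5,5]
  node 1: [2,4]
  node 2: [4,5]
  node 3: [-5,4]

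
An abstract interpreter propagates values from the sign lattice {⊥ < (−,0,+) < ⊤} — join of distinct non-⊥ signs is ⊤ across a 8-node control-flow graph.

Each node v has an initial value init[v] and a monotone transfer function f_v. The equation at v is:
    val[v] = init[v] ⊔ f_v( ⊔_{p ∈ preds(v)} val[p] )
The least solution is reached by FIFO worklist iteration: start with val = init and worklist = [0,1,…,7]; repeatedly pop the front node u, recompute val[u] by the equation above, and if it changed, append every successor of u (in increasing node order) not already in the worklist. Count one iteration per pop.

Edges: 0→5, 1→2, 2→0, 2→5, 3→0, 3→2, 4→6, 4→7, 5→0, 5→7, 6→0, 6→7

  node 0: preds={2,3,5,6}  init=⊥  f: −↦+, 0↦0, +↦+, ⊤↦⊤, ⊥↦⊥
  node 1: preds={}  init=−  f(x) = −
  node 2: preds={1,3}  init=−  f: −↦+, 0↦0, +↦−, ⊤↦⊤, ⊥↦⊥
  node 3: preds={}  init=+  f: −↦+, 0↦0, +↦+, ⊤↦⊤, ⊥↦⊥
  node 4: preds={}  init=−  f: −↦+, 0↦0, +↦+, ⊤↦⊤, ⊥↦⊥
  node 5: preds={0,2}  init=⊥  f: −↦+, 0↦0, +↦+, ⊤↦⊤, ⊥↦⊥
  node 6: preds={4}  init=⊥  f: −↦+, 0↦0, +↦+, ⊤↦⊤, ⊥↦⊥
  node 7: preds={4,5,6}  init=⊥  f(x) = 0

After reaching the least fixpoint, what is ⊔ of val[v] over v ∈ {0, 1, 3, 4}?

⊤

Iteration log — 9 steps:
  step 1. node 0  ⊔preds=⊤  new=⊤  old=⊥  +wl: 
  step 2. node 1  ⊔preds=⊥  new=−  stable
  step 3. node 2  ⊔preds=⊤  new=⊤  old=−  +wl: 0
  step 4. node 3  ⊔preds=⊥  new=+  stable
  step 5. node 4  ⊔preds=⊥  new=−  stable
  step 6. node 5  ⊔preds=⊤  new=⊤  old=⊥  +wl: 
  step 7. node 6  ⊔preds=−  new=+  old=⊥  +wl: 
  step 8. node 7  ⊔preds=⊤  new=0  old=⊥  +wl: 
  step 9. node 0  ⊔preds=⊤  new=⊤  stable

Least fixpoint reached:
  node 0: ⊤
  node 1: −
  node 2: ⊤
  node 3: +
  node 4: −
  node 5: ⊤
  node 6: +
  node 7: 0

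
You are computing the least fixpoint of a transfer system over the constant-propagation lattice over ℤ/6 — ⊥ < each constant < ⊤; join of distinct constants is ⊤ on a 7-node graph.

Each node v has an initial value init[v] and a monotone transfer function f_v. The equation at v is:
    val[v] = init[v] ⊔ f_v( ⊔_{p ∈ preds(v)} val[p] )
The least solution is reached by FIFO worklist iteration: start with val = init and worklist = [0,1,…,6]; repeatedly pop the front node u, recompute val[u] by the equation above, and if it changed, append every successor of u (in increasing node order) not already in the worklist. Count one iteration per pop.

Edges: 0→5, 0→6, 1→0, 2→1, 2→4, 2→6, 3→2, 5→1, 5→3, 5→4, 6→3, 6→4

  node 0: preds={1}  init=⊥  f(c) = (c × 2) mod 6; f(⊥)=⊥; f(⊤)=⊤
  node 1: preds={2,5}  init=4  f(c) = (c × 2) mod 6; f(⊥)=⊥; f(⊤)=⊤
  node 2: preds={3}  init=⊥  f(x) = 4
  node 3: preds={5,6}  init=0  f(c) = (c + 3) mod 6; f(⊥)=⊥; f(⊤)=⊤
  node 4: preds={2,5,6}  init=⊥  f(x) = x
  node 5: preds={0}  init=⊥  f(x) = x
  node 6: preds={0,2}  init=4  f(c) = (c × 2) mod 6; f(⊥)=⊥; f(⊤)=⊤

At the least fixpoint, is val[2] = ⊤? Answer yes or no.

Iteration log — 17 steps:
  step 1. node 0  ⊔preds=4  new=2  old=⊥  +wl: 
  step 2. node 1  ⊔preds=⊥  new=4  stable
  step 3. node 2  ⊔preds=0  new=4  old=⊥  +wl: 1
  step 4. node 3  ⊔preds=4  new=⊤  old=0  +wl: 2
  step 5. node 4  ⊔preds=4  new=4  old=⊥  +wl: 
  step 6. node 5  ⊔preds=2  new=2  old=⊥  +wl: 3,4
  step 7. node 6  ⊔preds=⊤  new=⊤  old=4  +wl: 
  step 8. node 1  ⊔preds=⊤  new=⊤  old=4  +wl: 0
  step 9. node 2  ⊔preds=⊤  new=4  stable
  step 10. node 3  ⊔preds=⊤  new=⊤  stable
  step 11. node 4  ⊔preds=⊤  new=⊤  old=4  +wl: 
  step 12. node 0  ⊔preds=⊤  new=⊤  old=2  +wl: 5,6
  step 13. node 5  ⊔preds=⊤  new=⊤  old=2  +wl: 1,3,4
  step 14. node 6  ⊔preds=⊤  new=⊤  stable
  step 15. node 1  ⊔preds=⊤  new=⊤  stable
  step 16. node 3  ⊔preds=⊤  new=⊤  stable
  step 17. node 4  ⊔preds=⊤  new=⊤  stable

Least fixpoint reached:
  node 0: ⊤
  node 1: ⊤
  node 2: 4
  node 3: ⊤
  node 4: ⊤
  node 5: ⊤
  node 6: ⊤

no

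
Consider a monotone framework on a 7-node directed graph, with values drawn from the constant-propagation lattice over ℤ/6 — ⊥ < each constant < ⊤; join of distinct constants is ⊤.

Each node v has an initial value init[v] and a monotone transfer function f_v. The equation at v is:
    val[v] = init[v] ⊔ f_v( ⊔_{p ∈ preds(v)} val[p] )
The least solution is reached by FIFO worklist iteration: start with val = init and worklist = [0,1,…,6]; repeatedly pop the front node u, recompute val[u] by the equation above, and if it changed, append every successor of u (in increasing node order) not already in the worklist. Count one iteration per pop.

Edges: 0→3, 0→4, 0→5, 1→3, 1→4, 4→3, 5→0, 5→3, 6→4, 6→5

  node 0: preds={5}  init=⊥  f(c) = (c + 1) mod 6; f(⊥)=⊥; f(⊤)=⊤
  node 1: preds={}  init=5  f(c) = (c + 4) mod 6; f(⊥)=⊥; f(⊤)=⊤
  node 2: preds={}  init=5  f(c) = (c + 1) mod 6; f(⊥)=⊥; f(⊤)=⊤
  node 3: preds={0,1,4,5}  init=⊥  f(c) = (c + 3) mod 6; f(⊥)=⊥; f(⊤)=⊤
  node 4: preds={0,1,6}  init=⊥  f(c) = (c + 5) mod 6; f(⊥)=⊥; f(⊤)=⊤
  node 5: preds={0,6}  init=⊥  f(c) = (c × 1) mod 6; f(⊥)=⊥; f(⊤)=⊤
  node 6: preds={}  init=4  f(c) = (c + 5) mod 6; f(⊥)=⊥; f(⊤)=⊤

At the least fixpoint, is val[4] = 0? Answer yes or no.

Iteration log — 16 steps:
  step 1. node 0  ⊔preds=⊥  new=⊥  stable
  step 2. node 1  ⊔preds=⊥  new=5  stable
  step 3. node 2  ⊔preds=⊥  new=5  stable
  step 4. node 3  ⊔preds=5  new=2  old=⊥  +wl: 
  step 5. node 4  ⊔preds=⊤  new=⊤  old=⊥  +wl: 3
  step 6. node 5  ⊔preds=4  new=4  old=⊥  +wl: 0
  step 7. node 6  ⊔preds=⊥  new=4  stable
  step 8. node 3  ⊔preds=⊤  new=⊤  old=2  +wl: 
  step 9. node 0  ⊔preds=4  new=5  old=⊥  +wl: 3,4,5
  step 10. node 3  ⊔preds=⊤  new=⊤  stable
  step 11. node 4  ⊔preds=⊤  new=⊤  stable
  step 12. node 5  ⊔preds=⊤  new=⊤  old=4  +wl: 0,3
  step 13. node 0  ⊔preds=⊤  new=⊤  old=5  +wl: 4,5
  step 14. node 3  ⊔preds=⊤  new=⊤  stable
  step 15. node 4  ⊔preds=⊤  new=⊤  stable
  step 16. node 5  ⊔preds=⊤  new=⊤  stable

Least fixpoint reached:
  node 0: ⊤
  node 1: 5
  node 2: 5
  node 3: ⊤
  node 4: ⊤
  node 5: ⊤
  node 6: 4

no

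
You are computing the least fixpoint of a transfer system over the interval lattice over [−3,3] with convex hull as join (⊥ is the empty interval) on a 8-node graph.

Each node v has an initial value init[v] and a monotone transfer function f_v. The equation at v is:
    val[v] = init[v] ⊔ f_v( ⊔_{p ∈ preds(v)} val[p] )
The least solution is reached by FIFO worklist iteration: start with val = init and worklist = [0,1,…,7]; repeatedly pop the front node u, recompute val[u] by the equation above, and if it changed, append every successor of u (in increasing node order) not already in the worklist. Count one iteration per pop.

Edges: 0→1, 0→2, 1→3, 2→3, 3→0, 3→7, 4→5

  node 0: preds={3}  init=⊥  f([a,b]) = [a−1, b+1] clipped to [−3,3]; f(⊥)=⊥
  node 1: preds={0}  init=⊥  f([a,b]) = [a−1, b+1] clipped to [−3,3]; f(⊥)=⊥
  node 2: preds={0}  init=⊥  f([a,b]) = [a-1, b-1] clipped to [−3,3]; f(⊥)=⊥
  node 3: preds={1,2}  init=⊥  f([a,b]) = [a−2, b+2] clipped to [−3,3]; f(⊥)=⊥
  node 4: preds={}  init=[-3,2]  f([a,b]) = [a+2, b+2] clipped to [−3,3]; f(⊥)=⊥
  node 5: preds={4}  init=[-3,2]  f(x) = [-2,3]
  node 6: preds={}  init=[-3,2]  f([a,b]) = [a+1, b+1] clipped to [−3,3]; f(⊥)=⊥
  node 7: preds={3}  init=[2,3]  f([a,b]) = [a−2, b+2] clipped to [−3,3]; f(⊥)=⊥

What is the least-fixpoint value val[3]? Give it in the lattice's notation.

Worklist (8 pops):
  #1 pop 0: in=⊥ → ⊥ (no change)
  #2 pop 1: in=⊥ → ⊥ (no change)
  #3 pop 2: in=⊥ → ⊥ (no change)
  #4 pop 3: in=⊥ → ⊥ (no change)
  #5 pop 4: in=⊥ → [-3,2] (no change)
  #6 pop 5: in=[-3,2] → [-3,3] (was [-3,2]); enqueue []
  #7 pop 6: in=⊥ → [-3,2] (no change)
  #8 pop 7: in=⊥ → [2,3] (no change)

Fixpoint:
  val[0] = ⊥
  val[1] = ⊥
  val[2] = ⊥
  val[3] = ⊥
  val[4] = [-3,2]
  val[5] = [-3,3]
  val[6] = [-3,2]
  val[7] = [2,3]

⊥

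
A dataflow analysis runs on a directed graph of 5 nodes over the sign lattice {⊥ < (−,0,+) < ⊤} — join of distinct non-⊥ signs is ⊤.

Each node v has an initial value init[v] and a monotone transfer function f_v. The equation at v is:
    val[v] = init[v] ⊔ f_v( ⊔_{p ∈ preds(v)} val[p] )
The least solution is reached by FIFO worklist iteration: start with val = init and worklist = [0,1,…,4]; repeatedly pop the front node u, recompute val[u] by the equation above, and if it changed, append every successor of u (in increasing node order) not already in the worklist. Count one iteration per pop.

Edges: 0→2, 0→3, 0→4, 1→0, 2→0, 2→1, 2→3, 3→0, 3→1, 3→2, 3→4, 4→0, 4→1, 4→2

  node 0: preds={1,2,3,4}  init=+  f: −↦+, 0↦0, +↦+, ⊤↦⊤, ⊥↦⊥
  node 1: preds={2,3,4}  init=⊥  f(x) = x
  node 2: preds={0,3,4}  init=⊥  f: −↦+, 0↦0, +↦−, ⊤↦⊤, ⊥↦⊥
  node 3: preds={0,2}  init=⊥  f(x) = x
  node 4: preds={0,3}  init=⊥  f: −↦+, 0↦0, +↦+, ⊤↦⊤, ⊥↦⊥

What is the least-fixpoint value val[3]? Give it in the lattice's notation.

⊤

Iteration log — 12 steps:
  step 1. node 0  ⊔preds=⊥  new=+  stable
  step 2. node 1  ⊔preds=⊥  new=⊥  stable
  step 3. node 2  ⊔preds=+  new=−  old=⊥  +wl: 0,1
  step 4. node 3  ⊔preds=⊤  new=⊤  old=⊥  +wl: 2
  step 5. node 4  ⊔preds=⊤  new=⊤  old=⊥  +wl: 
  step 6. node 0  ⊔preds=⊤  new=⊤  old=+  +wl: 3,4
  step 7. node 1  ⊔preds=⊤  new=⊤  old=⊥  +wl: 0
  step 8. node 2  ⊔preds=⊤  new=⊤  old=−  +wl: 1
  step 9. node 3  ⊔preds=⊤  new=⊤  stable
  step 10. node 4  ⊔preds=⊤  new=⊤  stable
  step 11. node 0  ⊔preds=⊤  new=⊤  stable
  step 12. node 1  ⊔preds=⊤  new=⊤  stable

Least fixpoint reached:
  node 0: ⊤
  node 1: ⊤
  node 2: ⊤
  node 3: ⊤
  node 4: ⊤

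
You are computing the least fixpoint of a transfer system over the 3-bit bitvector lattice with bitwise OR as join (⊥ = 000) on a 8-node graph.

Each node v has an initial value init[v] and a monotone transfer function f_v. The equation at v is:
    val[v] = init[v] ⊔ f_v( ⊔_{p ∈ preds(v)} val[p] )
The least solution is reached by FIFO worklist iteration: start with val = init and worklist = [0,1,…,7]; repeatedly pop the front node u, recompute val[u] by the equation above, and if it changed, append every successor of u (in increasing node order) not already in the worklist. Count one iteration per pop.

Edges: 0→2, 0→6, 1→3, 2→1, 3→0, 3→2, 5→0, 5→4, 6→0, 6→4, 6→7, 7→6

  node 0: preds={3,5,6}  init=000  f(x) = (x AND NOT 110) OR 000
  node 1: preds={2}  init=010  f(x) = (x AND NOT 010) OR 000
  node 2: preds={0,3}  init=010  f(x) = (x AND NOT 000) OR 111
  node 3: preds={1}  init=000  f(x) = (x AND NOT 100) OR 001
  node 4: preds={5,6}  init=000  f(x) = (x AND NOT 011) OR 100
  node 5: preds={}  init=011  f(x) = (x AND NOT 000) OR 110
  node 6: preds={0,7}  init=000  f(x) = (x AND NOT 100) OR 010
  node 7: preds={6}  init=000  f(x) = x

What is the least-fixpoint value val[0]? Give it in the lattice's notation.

001

Trace (14 dequeues):
  [1] u=0 | in 011 | out 001 | prev 000 | push {}
  [2] u=1 | in 010 | out 010 | ==
  [3] u=2 | in 001 | out 111 | prev 010 | push {1}
  [4] u=3 | in 010 | out 011 | prev 000 | push {0,2}
  [5] u=4 | in 011 | out 100 | prev 000 | push {}
  [6] u=5 | in 000 | out 111 | prev 011 | push {4}
  [7] u=6 | in 001 | out 011 | prev 000 | push {}
  [8] u=7 | in 011 | out 011 | prev 000 | push {6}
  [9] u=1 | in 111 | out 111 | prev 010 | push {3}
  [10] u=0 | in 111 | out 001 | ==
  [11] u=2 | in 011 | out 111 | ==
  [12] u=4 | in 111 | out 100 | ==
  [13] u=6 | in 011 | out 011 | ==
  [14] u=3 | in 111 | out 011 | ==

Converged values:
  [0] 001
  [1] 111
  [2] 111
  [3] 011
  [4] 100
  [5] 111
  [6] 011
  [7] 011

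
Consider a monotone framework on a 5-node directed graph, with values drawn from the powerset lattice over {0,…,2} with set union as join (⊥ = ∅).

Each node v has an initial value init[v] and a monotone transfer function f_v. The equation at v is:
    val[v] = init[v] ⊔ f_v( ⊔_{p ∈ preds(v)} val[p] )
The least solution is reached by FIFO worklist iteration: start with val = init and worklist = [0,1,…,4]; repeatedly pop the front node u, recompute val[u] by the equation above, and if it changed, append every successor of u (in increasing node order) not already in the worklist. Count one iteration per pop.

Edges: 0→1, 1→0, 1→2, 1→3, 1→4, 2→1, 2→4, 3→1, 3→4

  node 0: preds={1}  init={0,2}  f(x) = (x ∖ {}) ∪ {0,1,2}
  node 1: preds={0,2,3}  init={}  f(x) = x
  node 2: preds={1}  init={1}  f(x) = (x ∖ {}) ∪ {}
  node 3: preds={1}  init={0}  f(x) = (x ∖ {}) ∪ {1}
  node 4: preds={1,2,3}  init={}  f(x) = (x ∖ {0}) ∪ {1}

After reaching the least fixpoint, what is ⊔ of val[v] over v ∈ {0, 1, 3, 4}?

{0,1,2}

Iteration log — 7 steps:
  step 1. node 0  ⊔preds={}  new={0,1,2}  old={0,2}  +wl: 
  step 2. node 1  ⊔preds={0,1,2}  new={0,1,2}  old={}  +wl: 0
  step 3. node 2  ⊔preds={0,1,2}  new={0,1,2}  old={1}  +wl: 1
  step 4. node 3  ⊔preds={0,1,2}  new={0,1,2}  old={0}  +wl: 
  step 5. node 4  ⊔preds={0,1,2}  new={1,2}  old={}  +wl: 
  step 6. node 0  ⊔preds={0,1,2}  new={0,1,2}  stable
  step 7. node 1  ⊔preds={0,1,2}  new={0,1,2}  stable

Least fixpoint reached:
  node 0: {0,1,2}
  node 1: {0,1,2}
  node 2: {0,1,2}
  node 3: {0,1,2}
  node 4: {1,2}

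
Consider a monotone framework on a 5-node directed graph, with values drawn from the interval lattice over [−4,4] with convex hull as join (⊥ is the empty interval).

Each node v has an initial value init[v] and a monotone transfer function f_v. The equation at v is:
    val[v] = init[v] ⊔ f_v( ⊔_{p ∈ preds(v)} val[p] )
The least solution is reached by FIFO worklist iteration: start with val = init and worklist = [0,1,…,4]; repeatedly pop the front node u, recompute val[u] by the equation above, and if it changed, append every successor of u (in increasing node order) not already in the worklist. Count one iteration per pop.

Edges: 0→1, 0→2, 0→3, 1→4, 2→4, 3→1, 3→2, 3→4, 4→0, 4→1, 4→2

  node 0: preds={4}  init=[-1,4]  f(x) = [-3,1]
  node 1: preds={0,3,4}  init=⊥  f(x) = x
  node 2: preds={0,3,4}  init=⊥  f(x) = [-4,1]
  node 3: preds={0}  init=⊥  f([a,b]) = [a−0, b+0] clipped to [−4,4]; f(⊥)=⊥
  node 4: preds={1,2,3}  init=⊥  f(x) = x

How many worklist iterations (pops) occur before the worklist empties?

9

Worklist (9 pops):
  #1 pop 0: in=⊥ → [-3,4] (was [-1,4]); enqueue []
  #2 pop 1: in=[-3,4] → [-3,4] (was ⊥); enqueue []
  #3 pop 2: in=[-3,4] → [-4,1] (was ⊥); enqueue []
  #4 pop 3: in=[-3,4] → [-3,4] (was ⊥); enqueue [1,2]
  #5 pop 4: in=[-4,4] → [-4,4] (was ⊥); enqueue [0]
  #6 pop 1: in=[-4,4] → [-4,4] (was [-3,4]); enqueue [4]
  #7 pop 2: in=[-4,4] → [-4,1] (no change)
  #8 pop 0: in=[-4,4] → [-3,4] (no change)
  #9 pop 4: in=[-4,4] → [-4,4] (no change)

Fixpoint:
  val[0] = [-3,4]
  val[1] = [-4,4]
  val[2] = [-4,1]
  val[3] = [-3,4]
  val[4] = [-4,4]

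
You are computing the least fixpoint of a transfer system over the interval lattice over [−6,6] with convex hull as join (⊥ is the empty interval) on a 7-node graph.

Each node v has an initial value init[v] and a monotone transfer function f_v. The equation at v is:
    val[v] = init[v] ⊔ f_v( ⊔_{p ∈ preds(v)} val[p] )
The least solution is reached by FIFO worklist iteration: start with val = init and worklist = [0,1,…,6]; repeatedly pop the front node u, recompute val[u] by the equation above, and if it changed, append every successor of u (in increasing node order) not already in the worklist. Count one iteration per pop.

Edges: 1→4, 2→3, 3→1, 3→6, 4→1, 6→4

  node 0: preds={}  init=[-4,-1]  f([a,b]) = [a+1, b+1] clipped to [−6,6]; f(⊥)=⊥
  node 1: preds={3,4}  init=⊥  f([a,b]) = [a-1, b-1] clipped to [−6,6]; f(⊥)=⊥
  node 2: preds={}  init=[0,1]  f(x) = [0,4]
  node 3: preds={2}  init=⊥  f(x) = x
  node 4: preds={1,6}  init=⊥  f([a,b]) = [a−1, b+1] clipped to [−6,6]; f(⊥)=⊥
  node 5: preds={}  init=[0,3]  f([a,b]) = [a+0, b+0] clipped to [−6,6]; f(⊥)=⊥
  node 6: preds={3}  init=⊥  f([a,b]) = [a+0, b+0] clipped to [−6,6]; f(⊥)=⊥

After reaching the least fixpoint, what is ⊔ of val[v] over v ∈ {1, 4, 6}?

Worklist (15 pops):
  #1 pop 0: in=⊥ → [-4,-1] (no change)
  #2 pop 1: in=⊥ → ⊥ (no change)
  #3 pop 2: in=⊥ → [0,4] (was [0,1]); enqueue []
  #4 pop 3: in=[0,4] → [0,4] (was ⊥); enqueue [1]
  #5 pop 4: in=⊥ → ⊥ (no change)
  #6 pop 5: in=⊥ → [0,3] (no change)
  #7 pop 6: in=[0,4] → [0,4] (was ⊥); enqueue [4]
  #8 pop 1: in=[0,4] → [-1,3] (was ⊥); enqueue []
  #9 pop 4: in=[-1,4] → [-2,5] (was ⊥); enqueue [1]
  #10 pop 1: in=[-2,5] → [-3,4] (was [-1,3]); enqueue [4]
  #11 pop 4: in=[-3,4] → [-4,5] (was [-2,5]); enqueue [1]
  #12 pop 1: in=[-4,5] → [-5,4] (was [-3,4]); enqueue [4]
  #13 pop 4: in=[-5,4] → [-6,5] (was [-4,5]); enqueue [1]
  #14 pop 1: in=[-6,5] → [-6,4] (was [-5,4]); enqueue [4]
  #15 pop 4: in=[-6,4] → [-6,5] (no change)

Fixpoint:
  val[0] = [-4,-1]
  val[1] = [-6,4]
  val[2] = [0,4]
  val[3] = [0,4]
  val[4] = [-6,5]
  val[5] = [0,3]
  val[6] = [0,4]

[-6,5]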